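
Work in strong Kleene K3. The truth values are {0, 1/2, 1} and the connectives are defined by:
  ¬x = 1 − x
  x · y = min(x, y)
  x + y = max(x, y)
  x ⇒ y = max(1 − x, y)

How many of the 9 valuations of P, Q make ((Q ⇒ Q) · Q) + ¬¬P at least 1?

5

P = 0, Q = 0 ↦ 0  <
P = 0, Q = 1/2 ↦ 1/2  <
P = 0, Q = 1 ↦ 1  ≥
P = 1/2, Q = 0 ↦ 1/2  <
P = 1/2, Q = 1/2 ↦ 1/2  <
P = 1/2, Q = 1 ↦ 1  ≥
P = 1, Q = 0 ↦ 1  ≥
P = 1, Q = 1/2 ↦ 1  ≥
P = 1, Q = 1 ↦ 1  ≥
So 5 of the 9 assignments meet the threshold.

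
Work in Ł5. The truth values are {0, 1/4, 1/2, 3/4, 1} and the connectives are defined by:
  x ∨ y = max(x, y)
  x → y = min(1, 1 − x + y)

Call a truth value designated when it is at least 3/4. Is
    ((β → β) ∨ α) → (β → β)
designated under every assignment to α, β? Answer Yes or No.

Yes

At α = 3/4, β = 3/4, for instance:
β → β = 3/4 → 3/4 = 1
(β → β) ∨ α = 1 ∨ 3/4 = 1
β → β = 3/4 → 3/4 = 1
((β → β) ∨ α) → (β → β) = 1 → 1 = 1
and checking the remaining 24 assignments likewise gives ≥ 3/4 in every case.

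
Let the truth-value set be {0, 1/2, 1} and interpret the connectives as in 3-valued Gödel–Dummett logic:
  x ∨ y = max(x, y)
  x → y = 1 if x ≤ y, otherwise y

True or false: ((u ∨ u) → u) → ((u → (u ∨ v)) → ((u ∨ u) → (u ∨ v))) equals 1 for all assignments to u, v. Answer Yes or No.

Yes

u = 0, v = 0 ↦ 1
u = 0, v = 1/2 ↦ 1
u = 0, v = 1 ↦ 1
u = 1/2, v = 0 ↦ 1
u = 1/2, v = 1/2 ↦ 1
u = 1/2, v = 1 ↦ 1
u = 1, v = 0 ↦ 1
u = 1, v = 1/2 ↦ 1
u = 1, v = 1 ↦ 1
Every assignment gives a value ≥ 1.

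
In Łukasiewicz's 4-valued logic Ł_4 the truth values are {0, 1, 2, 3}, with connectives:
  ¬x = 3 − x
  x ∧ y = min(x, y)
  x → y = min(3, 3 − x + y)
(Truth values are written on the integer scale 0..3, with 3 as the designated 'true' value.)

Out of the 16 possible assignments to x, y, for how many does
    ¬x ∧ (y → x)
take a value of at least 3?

x = 0, y = 0 ↦ 3  ≥
x = 0, y = 1 ↦ 2  <
x = 0, y = 2 ↦ 1  <
x = 0, y = 3 ↦ 0  <
x = 1, y = 0 ↦ 2  <
x = 1, y = 1 ↦ 2  <
x = 1, y = 2 ↦ 2  <
x = 1, y = 3 ↦ 1  <
x = 2, y = 0 ↦ 1  <
x = 2, y = 1 ↦ 1  <
x = 2, y = 2 ↦ 1  <
x = 2, y = 3 ↦ 1  <
x = 3, y = 0 ↦ 0  <
x = 3, y = 1 ↦ 0  <
x = 3, y = 2 ↦ 0  <
x = 3, y = 3 ↦ 0  <
So 1 of the 16 assignments meets the threshold.

1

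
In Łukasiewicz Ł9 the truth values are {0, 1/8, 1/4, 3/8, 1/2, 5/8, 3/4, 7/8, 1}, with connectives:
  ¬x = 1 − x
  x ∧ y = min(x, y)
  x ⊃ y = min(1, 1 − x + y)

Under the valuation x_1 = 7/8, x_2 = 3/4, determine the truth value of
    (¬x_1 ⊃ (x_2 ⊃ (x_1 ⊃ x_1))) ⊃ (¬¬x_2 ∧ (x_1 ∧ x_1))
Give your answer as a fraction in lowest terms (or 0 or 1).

3/4

¬x_1 = ¬7/8 = 1/8
x_1 ⊃ x_1 = 7/8 ⊃ 7/8 = 1
x_2 ⊃ (x_1 ⊃ x_1) = 3/4 ⊃ 1 = 1
¬x_1 ⊃ (x_2 ⊃ (x_1 ⊃ x_1)) = 1/8 ⊃ 1 = 1
¬x_2 = ¬3/4 = 1/4
¬¬x_2 = ¬1/4 = 3/4
x_1 ∧ x_1 = 7/8 ∧ 7/8 = 7/8
¬¬x_2 ∧ (x_1 ∧ x_1) = 3/4 ∧ 7/8 = 3/4
(¬x_1 ⊃ (x_2 ⊃ (x_1 ⊃ x_1))) ⊃ (¬¬x_2 ∧ (x_1 ∧ x_1)) = 1 ⊃ 3/4 = 3/4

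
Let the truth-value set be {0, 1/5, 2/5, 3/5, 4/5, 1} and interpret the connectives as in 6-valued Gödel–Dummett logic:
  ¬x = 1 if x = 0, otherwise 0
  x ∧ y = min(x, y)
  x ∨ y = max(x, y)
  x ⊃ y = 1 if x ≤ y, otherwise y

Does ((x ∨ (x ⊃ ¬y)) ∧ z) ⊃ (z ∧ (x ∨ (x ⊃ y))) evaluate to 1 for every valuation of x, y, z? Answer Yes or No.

No

Counterexample: take x = 1/5, y = 0, z = 2/5.
¬y = ¬0 = 1
x ⊃ ¬y = 1/5 ⊃ 1 = 1
x ∨ (x ⊃ ¬y) = 1/5 ∨ 1 = 1
(x ∨ (x ⊃ ¬y)) ∧ z = 1 ∧ 2/5 = 2/5
x ⊃ y = 1/5 ⊃ 0 = 0
x ∨ (x ⊃ y) = 1/5 ∨ 0 = 1/5
z ∧ (x ∨ (x ⊃ y)) = 2/5 ∧ 1/5 = 1/5
((x ∨ (x ⊃ ¬y)) ∧ z) ⊃ (z ∧ (x ∨ (x ⊃ y))) = 2/5 ⊃ 1/5 = 1/5
This gives 1/5 ≠ 1.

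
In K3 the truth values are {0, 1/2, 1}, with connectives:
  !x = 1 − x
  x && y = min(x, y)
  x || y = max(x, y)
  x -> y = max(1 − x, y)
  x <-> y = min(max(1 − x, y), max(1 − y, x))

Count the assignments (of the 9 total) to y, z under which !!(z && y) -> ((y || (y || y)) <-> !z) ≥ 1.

y = 0, z = 0 ↦ 1  ≥
y = 0, z = 1/2 ↦ 1  ≥
y = 0, z = 1 ↦ 1  ≥
y = 1/2, z = 0 ↦ 1  ≥
y = 1/2, z = 1/2 ↦ 1/2  <
y = 1/2, z = 1 ↦ 1/2  <
y = 1, z = 0 ↦ 1  ≥
y = 1, z = 1/2 ↦ 1/2  <
y = 1, z = 1 ↦ 0  <
So 5 of the 9 assignments meet the threshold.

5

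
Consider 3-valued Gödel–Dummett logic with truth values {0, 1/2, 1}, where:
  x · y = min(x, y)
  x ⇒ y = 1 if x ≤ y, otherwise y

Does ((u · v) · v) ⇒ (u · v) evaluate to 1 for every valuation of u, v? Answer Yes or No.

Yes

u = 0, v = 0 ↦ 1
u = 0, v = 1/2 ↦ 1
u = 0, v = 1 ↦ 1
u = 1/2, v = 0 ↦ 1
u = 1/2, v = 1/2 ↦ 1
u = 1/2, v = 1 ↦ 1
u = 1, v = 0 ↦ 1
u = 1, v = 1/2 ↦ 1
u = 1, v = 1 ↦ 1
Every assignment gives a value ≥ 1.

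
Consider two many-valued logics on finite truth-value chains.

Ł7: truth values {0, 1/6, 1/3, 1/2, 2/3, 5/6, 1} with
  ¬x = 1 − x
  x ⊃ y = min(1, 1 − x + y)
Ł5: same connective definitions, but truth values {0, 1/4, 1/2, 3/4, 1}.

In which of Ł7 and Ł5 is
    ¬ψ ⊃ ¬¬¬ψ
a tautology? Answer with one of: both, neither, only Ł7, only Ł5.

both

In Ł7: every assignment gives 1 — tautology.
In Ł5: every assignment gives 1 — tautology.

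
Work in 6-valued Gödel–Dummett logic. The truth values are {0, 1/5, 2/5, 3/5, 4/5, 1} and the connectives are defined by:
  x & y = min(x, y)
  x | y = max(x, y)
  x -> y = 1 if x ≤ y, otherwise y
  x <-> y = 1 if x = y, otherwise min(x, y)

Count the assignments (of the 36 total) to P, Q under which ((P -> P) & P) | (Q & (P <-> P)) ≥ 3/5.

27

value 1: 11 assignments (counts)
value 4/5: 9 assignments (counts)
value 3/5: 7 assignments (counts)
value 2/5: 5 assignments
value 1/5: 3 assignments
value 0: 1 assignment
So 27 of the 36 assignments meet the threshold.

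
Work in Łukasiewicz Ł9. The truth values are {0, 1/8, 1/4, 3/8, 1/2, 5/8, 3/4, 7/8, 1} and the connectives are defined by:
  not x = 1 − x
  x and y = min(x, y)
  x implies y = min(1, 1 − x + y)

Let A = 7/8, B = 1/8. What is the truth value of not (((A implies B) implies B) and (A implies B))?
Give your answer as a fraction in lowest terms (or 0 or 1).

3/4

A implies B = 7/8 implies 1/8 = 1/4
(A implies B) implies B = 1/4 implies 1/8 = 7/8
A implies B = 7/8 implies 1/8 = 1/4
((A implies B) implies B) and (A implies B) = 7/8 and 1/4 = 1/4
not (((A implies B) implies B) and (A implies B)) = not 1/4 = 3/4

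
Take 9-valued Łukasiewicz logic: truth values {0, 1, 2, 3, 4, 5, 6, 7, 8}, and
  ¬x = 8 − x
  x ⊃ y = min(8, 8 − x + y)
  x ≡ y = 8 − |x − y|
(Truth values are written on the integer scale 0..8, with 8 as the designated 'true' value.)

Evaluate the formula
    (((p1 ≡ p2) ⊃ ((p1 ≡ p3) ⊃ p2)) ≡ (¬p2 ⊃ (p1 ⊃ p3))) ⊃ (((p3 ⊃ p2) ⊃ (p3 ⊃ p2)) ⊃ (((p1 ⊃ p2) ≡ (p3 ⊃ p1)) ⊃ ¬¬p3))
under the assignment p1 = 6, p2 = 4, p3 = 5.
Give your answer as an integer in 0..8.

p1 ≡ p2 = 6 ≡ 4 = 6
p1 ≡ p3 = 6 ≡ 5 = 7
(p1 ≡ p3) ⊃ p2 = 7 ⊃ 4 = 5
(p1 ≡ p2) ⊃ ((p1 ≡ p3) ⊃ p2) = 6 ⊃ 5 = 7
¬p2 = ¬4 = 4
p1 ⊃ p3 = 6 ⊃ 5 = 7
¬p2 ⊃ (p1 ⊃ p3) = 4 ⊃ 7 = 8
((p1 ≡ p2) ⊃ ((p1 ≡ p3) ⊃ p2)) ≡ (¬p2 ⊃ (p1 ⊃ p3)) = 7 ≡ 8 = 7
p3 ⊃ p2 = 5 ⊃ 4 = 7
p3 ⊃ p2 = 5 ⊃ 4 = 7
(p3 ⊃ p2) ⊃ (p3 ⊃ p2) = 7 ⊃ 7 = 8
p1 ⊃ p2 = 6 ⊃ 4 = 6
p3 ⊃ p1 = 5 ⊃ 6 = 8
(p1 ⊃ p2) ≡ (p3 ⊃ p1) = 6 ≡ 8 = 6
¬p3 = ¬5 = 3
¬¬p3 = ¬3 = 5
((p1 ⊃ p2) ≡ (p3 ⊃ p1)) ⊃ ¬¬p3 = 6 ⊃ 5 = 7
((p3 ⊃ p2) ⊃ (p3 ⊃ p2)) ⊃ (((p1 ⊃ p2) ≡ (p3 ⊃ p1)) ⊃ ¬¬p3) = 8 ⊃ 7 = 7
(((p1 ≡ p2) ⊃ ((p1 ≡ p3) ⊃ p2)) ≡ (¬p2 ⊃ (p1 ⊃ p3))) ⊃ (((p3 ⊃ p2) ⊃ (p3 ⊃ p2)) ⊃ (((p1 ⊃ p2) ≡ (p3 ⊃ p1)) ⊃ ¬¬p3)) = 7 ⊃ 7 = 8

8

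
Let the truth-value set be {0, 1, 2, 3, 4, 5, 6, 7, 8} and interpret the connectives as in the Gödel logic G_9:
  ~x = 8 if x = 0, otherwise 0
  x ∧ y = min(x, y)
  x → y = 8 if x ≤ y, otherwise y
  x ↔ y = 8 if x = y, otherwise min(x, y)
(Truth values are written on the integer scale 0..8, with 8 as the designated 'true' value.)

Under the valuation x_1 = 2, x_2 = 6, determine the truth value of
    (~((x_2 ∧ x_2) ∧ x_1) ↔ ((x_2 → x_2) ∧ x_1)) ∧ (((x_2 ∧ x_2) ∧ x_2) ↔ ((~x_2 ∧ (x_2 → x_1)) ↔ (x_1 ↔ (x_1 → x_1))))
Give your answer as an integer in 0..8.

x_2 ∧ x_2 = 6 ∧ 6 = 6
(x_2 ∧ x_2) ∧ x_1 = 6 ∧ 2 = 2
~((x_2 ∧ x_2) ∧ x_1) = ~2 = 0
x_2 → x_2 = 6 → 6 = 8
(x_2 → x_2) ∧ x_1 = 8 ∧ 2 = 2
~((x_2 ∧ x_2) ∧ x_1) ↔ ((x_2 → x_2) ∧ x_1) = 0 ↔ 2 = 0
x_2 ∧ x_2 = 6 ∧ 6 = 6
(x_2 ∧ x_2) ∧ x_2 = 6 ∧ 6 = 6
~x_2 = ~6 = 0
x_2 → x_1 = 6 → 2 = 2
~x_2 ∧ (x_2 → x_1) = 0 ∧ 2 = 0
x_1 → x_1 = 2 → 2 = 8
x_1 ↔ (x_1 → x_1) = 2 ↔ 8 = 2
(~x_2 ∧ (x_2 → x_1)) ↔ (x_1 ↔ (x_1 → x_1)) = 0 ↔ 2 = 0
((x_2 ∧ x_2) ∧ x_2) ↔ ((~x_2 ∧ (x_2 → x_1)) ↔ (x_1 ↔ (x_1 → x_1))) = 6 ↔ 0 = 0
(~((x_2 ∧ x_2) ∧ x_1) ↔ ((x_2 → x_2) ∧ x_1)) ∧ (((x_2 ∧ x_2) ∧ x_2) ↔ ((~x_2 ∧ (x_2 → x_1)) ↔ (x_1 ↔ (x_1 → x_1)))) = 0 ∧ 0 = 0

0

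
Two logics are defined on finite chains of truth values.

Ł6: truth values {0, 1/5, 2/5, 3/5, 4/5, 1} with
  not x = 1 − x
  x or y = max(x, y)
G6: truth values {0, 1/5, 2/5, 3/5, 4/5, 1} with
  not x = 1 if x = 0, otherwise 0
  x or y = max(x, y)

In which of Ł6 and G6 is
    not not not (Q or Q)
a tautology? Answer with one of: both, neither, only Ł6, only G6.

In Ł6: at Q = 1/5 the value is 4/5 — not a tautology.
In G6: at Q = 1/5 the value is 0 — not a tautology.

neither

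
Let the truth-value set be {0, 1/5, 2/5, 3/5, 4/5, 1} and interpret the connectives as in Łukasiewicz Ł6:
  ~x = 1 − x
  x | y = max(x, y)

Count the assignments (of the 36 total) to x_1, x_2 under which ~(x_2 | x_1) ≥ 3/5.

value 1: 1 assignment (counts)
value 4/5: 3 assignments (counts)
value 3/5: 5 assignments (counts)
value 2/5: 7 assignments
value 1/5: 9 assignments
value 0: 11 assignments
So 9 of the 36 assignments meet the threshold.

9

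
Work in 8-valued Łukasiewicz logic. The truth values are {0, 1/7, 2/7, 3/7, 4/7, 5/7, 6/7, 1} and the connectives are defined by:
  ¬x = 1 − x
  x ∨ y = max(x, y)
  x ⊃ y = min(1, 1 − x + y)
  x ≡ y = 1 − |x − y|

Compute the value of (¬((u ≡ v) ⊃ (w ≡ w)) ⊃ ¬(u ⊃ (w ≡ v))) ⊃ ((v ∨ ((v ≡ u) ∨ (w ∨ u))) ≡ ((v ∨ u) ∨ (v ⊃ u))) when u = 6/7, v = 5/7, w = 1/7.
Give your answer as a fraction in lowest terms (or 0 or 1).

u ≡ v = 6/7 ≡ 5/7 = 6/7
w ≡ w = 1/7 ≡ 1/7 = 1
(u ≡ v) ⊃ (w ≡ w) = 6/7 ⊃ 1 = 1
¬((u ≡ v) ⊃ (w ≡ w)) = ¬1 = 0
w ≡ v = 1/7 ≡ 5/7 = 3/7
u ⊃ (w ≡ v) = 6/7 ⊃ 3/7 = 4/7
¬(u ⊃ (w ≡ v)) = ¬4/7 = 3/7
¬((u ≡ v) ⊃ (w ≡ w)) ⊃ ¬(u ⊃ (w ≡ v)) = 0 ⊃ 3/7 = 1
v ≡ u = 5/7 ≡ 6/7 = 6/7
w ∨ u = 1/7 ∨ 6/7 = 6/7
(v ≡ u) ∨ (w ∨ u) = 6/7 ∨ 6/7 = 6/7
v ∨ ((v ≡ u) ∨ (w ∨ u)) = 5/7 ∨ 6/7 = 6/7
v ∨ u = 5/7 ∨ 6/7 = 6/7
v ⊃ u = 5/7 ⊃ 6/7 = 1
(v ∨ u) ∨ (v ⊃ u) = 6/7 ∨ 1 = 1
(v ∨ ((v ≡ u) ∨ (w ∨ u))) ≡ ((v ∨ u) ∨ (v ⊃ u)) = 6/7 ≡ 1 = 6/7
(¬((u ≡ v) ⊃ (w ≡ w)) ⊃ ¬(u ⊃ (w ≡ v))) ⊃ ((v ∨ ((v ≡ u) ∨ (w ∨ u))) ≡ ((v ∨ u) ∨ (v ⊃ u))) = 1 ⊃ 6/7 = 6/7

6/7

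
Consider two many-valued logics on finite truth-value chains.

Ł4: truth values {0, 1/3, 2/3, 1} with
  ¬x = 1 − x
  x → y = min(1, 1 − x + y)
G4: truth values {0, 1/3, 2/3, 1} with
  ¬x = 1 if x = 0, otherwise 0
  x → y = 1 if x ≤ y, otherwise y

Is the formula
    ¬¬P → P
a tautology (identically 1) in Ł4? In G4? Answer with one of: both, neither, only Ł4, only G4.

only Ł4

In Ł4: every assignment gives 1 — tautology.
In G4: at P = 1/3 the value is 1/3 — not a tautology.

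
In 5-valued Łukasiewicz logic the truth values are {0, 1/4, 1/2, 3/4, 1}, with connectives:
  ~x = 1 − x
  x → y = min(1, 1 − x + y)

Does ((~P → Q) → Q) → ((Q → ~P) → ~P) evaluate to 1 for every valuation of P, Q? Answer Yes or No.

At P = 1/2, Q = 1, for instance:
~P = ~1/2 = 1/2
~P → Q = 1/2 → 1 = 1
(~P → Q) → Q = 1 → 1 = 1
Q → ~P = 1 → 1/2 = 1/2
(Q → ~P) → ~P = 1/2 → 1/2 = 1
((~P → Q) → Q) → ((Q → ~P) → ~P) = 1 → 1 = 1
and checking the remaining 24 assignments likewise gives ≥ 1 in every case.

Yes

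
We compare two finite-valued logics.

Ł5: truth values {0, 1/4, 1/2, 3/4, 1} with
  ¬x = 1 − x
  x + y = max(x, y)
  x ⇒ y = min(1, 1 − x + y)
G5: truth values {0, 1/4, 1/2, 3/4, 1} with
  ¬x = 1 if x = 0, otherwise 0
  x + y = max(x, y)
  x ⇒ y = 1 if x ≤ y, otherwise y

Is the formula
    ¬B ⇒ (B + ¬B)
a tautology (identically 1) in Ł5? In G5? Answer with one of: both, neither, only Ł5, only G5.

both

In Ł5: every assignment gives 1 — tautology.
In G5: every assignment gives 1 — tautology.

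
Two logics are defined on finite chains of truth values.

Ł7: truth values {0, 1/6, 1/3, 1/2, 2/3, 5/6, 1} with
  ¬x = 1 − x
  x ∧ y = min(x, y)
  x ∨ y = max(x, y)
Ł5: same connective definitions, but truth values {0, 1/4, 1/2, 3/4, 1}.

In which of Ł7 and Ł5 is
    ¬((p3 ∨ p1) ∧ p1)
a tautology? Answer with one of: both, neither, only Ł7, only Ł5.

neither

In Ł7: at p1 = 1/6, p3 = 0 the value is 5/6 — not a tautology.
In Ł5: at p1 = 1/4, p3 = 0 the value is 3/4 — not a tautology.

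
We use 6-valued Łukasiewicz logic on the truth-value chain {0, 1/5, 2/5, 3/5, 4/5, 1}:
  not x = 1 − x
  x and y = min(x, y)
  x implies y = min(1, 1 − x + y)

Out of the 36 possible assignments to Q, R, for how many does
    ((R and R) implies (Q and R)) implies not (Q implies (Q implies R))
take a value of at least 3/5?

10

value 1: 2 assignments (counts)
value 4/5: 3 assignments (counts)
value 3/5: 5 assignments (counts)
value 2/5: 6 assignments
value 1/5: 8 assignments
value 0: 12 assignments
So 10 of the 36 assignments meet the threshold.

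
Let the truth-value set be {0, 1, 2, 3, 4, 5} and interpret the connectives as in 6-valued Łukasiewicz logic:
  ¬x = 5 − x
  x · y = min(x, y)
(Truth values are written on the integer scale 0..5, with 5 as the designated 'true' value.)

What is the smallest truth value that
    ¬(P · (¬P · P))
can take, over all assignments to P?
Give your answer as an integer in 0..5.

Take P = 2:
¬P = ¬2 = 3
¬P · P = 3 · 2 = 2
P · (¬P · P) = 2 · 2 = 2
¬(P · (¬P · P)) = ¬2 = 3
No assignment yields a value below 3, so this is the minimum.

3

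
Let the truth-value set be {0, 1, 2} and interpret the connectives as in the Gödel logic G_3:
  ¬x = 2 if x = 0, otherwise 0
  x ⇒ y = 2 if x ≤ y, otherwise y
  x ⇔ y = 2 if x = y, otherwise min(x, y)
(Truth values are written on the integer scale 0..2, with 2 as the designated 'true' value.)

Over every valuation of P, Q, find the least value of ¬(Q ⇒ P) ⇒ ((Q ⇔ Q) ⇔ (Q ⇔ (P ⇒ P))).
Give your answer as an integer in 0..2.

1

Take P = 0, Q = 1:
Q ⇒ P = 1 ⇒ 0 = 0
¬(Q ⇒ P) = ¬0 = 2
Q ⇔ Q = 1 ⇔ 1 = 2
P ⇒ P = 0 ⇒ 0 = 2
Q ⇔ (P ⇒ P) = 1 ⇔ 2 = 1
(Q ⇔ Q) ⇔ (Q ⇔ (P ⇒ P)) = 2 ⇔ 1 = 1
¬(Q ⇒ P) ⇒ ((Q ⇔ Q) ⇔ (Q ⇔ (P ⇒ P))) = 2 ⇒ 1 = 1
No assignment yields a value below 1, so this is the minimum.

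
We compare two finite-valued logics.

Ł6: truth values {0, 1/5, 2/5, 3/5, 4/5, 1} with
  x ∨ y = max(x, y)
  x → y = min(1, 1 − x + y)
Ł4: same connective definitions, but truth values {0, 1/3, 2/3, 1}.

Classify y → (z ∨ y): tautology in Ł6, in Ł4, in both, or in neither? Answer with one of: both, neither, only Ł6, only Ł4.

both

In Ł6: every assignment gives 1 — tautology.
In Ł4: every assignment gives 1 — tautology.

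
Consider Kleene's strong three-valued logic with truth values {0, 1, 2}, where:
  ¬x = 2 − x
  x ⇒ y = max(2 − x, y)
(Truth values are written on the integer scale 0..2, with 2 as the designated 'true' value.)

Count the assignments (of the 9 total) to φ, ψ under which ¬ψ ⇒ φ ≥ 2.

5

φ = 0, ψ = 0 ↦ 0  <
φ = 0, ψ = 1 ↦ 1  <
φ = 0, ψ = 2 ↦ 2  ≥
φ = 1, ψ = 0 ↦ 1  <
φ = 1, ψ = 1 ↦ 1  <
φ = 1, ψ = 2 ↦ 2  ≥
φ = 2, ψ = 0 ↦ 2  ≥
φ = 2, ψ = 1 ↦ 2  ≥
φ = 2, ψ = 2 ↦ 2  ≥
So 5 of the 9 assignments meet the threshold.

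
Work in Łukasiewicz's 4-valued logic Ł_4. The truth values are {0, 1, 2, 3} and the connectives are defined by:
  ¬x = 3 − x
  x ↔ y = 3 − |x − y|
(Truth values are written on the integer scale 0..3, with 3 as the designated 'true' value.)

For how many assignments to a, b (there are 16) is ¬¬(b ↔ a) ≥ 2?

10

a = 0, b = 0 ↦ 3  ≥
a = 0, b = 1 ↦ 2  ≥
a = 0, b = 2 ↦ 1  <
a = 0, b = 3 ↦ 0  <
a = 1, b = 0 ↦ 2  ≥
a = 1, b = 1 ↦ 3  ≥
a = 1, b = 2 ↦ 2  ≥
a = 1, b = 3 ↦ 1  <
a = 2, b = 0 ↦ 1  <
a = 2, b = 1 ↦ 2  ≥
a = 2, b = 2 ↦ 3  ≥
a = 2, b = 3 ↦ 2  ≥
a = 3, b = 0 ↦ 0  <
a = 3, b = 1 ↦ 1  <
a = 3, b = 2 ↦ 2  ≥
a = 3, b = 3 ↦ 3  ≥
So 10 of the 16 assignments meet the threshold.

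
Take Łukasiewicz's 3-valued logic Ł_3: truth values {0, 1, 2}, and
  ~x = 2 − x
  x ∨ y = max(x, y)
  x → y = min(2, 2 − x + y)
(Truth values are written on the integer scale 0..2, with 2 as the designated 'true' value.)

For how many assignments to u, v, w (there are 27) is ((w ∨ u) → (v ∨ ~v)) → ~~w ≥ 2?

value 2: 10 assignments (counts)
value 1: 9 assignments
value 0: 8 assignments
So 10 of the 27 assignments meet the threshold.

10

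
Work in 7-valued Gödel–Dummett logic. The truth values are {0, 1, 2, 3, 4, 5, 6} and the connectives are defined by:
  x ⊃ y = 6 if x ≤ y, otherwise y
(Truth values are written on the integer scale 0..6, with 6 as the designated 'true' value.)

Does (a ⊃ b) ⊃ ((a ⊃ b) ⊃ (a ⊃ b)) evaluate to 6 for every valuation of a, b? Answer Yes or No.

Yes

At a = 5, b = 6, for instance:
a ⊃ b = 5 ⊃ 6 = 6
a ⊃ b = 5 ⊃ 6 = 6
(a ⊃ b) ⊃ (a ⊃ b) = 6 ⊃ 6 = 6
(a ⊃ b) ⊃ ((a ⊃ b) ⊃ (a ⊃ b)) = 6 ⊃ 6 = 6
and checking the remaining 48 assignments likewise gives ≥ 6 in every case.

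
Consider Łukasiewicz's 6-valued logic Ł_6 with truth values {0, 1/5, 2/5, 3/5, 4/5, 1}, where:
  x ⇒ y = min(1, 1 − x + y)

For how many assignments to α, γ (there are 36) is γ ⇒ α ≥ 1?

21

value 1: 21 assignments (counts)
value 4/5: 5 assignments
value 3/5: 4 assignments
value 2/5: 3 assignments
value 1/5: 2 assignments
value 0: 1 assignment
So 21 of the 36 assignments meet the threshold.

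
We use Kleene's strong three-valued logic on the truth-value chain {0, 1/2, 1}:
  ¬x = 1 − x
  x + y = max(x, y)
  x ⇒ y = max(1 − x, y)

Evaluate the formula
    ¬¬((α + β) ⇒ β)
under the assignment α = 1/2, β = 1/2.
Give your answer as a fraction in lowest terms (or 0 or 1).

α + β = 1/2 + 1/2 = 1/2
(α + β) ⇒ β = 1/2 ⇒ 1/2 = 1/2
¬((α + β) ⇒ β) = ¬1/2 = 1/2
¬¬((α + β) ⇒ β) = ¬1/2 = 1/2

1/2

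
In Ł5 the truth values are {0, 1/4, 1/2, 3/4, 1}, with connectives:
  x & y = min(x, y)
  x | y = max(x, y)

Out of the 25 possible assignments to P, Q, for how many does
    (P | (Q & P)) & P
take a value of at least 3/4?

10

value 1: 5 assignments (counts)
value 3/4: 5 assignments (counts)
value 1/2: 5 assignments
value 1/4: 5 assignments
value 0: 5 assignments
So 10 of the 25 assignments meet the threshold.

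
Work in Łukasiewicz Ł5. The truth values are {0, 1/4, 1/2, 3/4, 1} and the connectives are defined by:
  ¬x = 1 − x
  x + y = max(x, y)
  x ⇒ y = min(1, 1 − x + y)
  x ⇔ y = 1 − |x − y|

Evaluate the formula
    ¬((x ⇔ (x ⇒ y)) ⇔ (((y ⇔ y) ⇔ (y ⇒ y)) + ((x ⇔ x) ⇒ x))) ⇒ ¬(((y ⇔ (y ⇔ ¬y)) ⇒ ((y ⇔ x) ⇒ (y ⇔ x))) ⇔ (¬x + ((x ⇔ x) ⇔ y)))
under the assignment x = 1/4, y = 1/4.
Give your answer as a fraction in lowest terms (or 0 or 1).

1/2

x ⇒ y = 1/4 ⇒ 1/4 = 1
x ⇔ (x ⇒ y) = 1/4 ⇔ 1 = 1/4
y ⇔ y = 1/4 ⇔ 1/4 = 1
y ⇒ y = 1/4 ⇒ 1/4 = 1
(y ⇔ y) ⇔ (y ⇒ y) = 1 ⇔ 1 = 1
x ⇔ x = 1/4 ⇔ 1/4 = 1
(x ⇔ x) ⇒ x = 1 ⇒ 1/4 = 1/4
((y ⇔ y) ⇔ (y ⇒ y)) + ((x ⇔ x) ⇒ x) = 1 + 1/4 = 1
(x ⇔ (x ⇒ y)) ⇔ (((y ⇔ y) ⇔ (y ⇒ y)) + ((x ⇔ x) ⇒ x)) = 1/4 ⇔ 1 = 1/4
¬((x ⇔ (x ⇒ y)) ⇔ (((y ⇔ y) ⇔ (y ⇒ y)) + ((x ⇔ x) ⇒ x))) = ¬1/4 = 3/4
¬y = ¬1/4 = 3/4
y ⇔ ¬y = 1/4 ⇔ 3/4 = 1/2
y ⇔ (y ⇔ ¬y) = 1/4 ⇔ 1/2 = 3/4
y ⇔ x = 1/4 ⇔ 1/4 = 1
y ⇔ x = 1/4 ⇔ 1/4 = 1
(y ⇔ x) ⇒ (y ⇔ x) = 1 ⇒ 1 = 1
(y ⇔ (y ⇔ ¬y)) ⇒ ((y ⇔ x) ⇒ (y ⇔ x)) = 3/4 ⇒ 1 = 1
¬x = ¬1/4 = 3/4
x ⇔ x = 1/4 ⇔ 1/4 = 1
(x ⇔ x) ⇔ y = 1 ⇔ 1/4 = 1/4
¬x + ((x ⇔ x) ⇔ y) = 3/4 + 1/4 = 3/4
((y ⇔ (y ⇔ ¬y)) ⇒ ((y ⇔ x) ⇒ (y ⇔ x))) ⇔ (¬x + ((x ⇔ x) ⇔ y)) = 1 ⇔ 3/4 = 3/4
¬(((y ⇔ (y ⇔ ¬y)) ⇒ ((y ⇔ x) ⇒ (y ⇔ x))) ⇔ (¬x + ((x ⇔ x) ⇔ y))) = ¬3/4 = 1/4
¬((x ⇔ (x ⇒ y)) ⇔ (((y ⇔ y) ⇔ (y ⇒ y)) + ((x ⇔ x) ⇒ x))) ⇒ ¬(((y ⇔ (y ⇔ ¬y)) ⇒ ((y ⇔ x) ⇒ (y ⇔ x))) ⇔ (¬x + ((x ⇔ x) ⇔ y))) = 3/4 ⇒ 1/4 = 1/2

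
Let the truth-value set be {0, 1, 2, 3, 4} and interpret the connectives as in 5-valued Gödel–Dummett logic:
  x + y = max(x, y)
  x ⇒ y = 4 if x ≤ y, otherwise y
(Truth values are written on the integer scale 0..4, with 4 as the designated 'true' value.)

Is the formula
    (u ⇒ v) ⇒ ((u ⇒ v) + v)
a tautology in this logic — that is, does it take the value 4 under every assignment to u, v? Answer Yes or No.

Yes

At u = 2, v = 0, for instance:
u ⇒ v = 2 ⇒ 0 = 0
(u ⇒ v) + v = 0 + 0 = 0
(u ⇒ v) ⇒ ((u ⇒ v) + v) = 0 ⇒ 0 = 4
and checking the remaining 24 assignments likewise gives ≥ 4 in every case.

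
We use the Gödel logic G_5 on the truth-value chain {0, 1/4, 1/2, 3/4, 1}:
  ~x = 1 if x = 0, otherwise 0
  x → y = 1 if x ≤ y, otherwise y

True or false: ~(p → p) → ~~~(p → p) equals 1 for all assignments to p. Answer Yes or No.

Yes

p = 0 ↦ 1
p = 1/4 ↦ 1
p = 1/2 ↦ 1
p = 3/4 ↦ 1
p = 1 ↦ 1
Every assignment gives a value ≥ 1.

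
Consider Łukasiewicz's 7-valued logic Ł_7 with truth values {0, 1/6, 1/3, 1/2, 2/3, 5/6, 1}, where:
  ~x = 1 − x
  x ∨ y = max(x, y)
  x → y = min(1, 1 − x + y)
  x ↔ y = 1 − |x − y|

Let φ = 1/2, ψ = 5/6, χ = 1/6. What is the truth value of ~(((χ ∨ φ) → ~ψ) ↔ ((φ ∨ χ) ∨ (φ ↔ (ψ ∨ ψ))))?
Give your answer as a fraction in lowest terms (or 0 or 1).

0

χ ∨ φ = 1/6 ∨ 1/2 = 1/2
~ψ = ~5/6 = 1/6
(χ ∨ φ) → ~ψ = 1/2 → 1/6 = 2/3
φ ∨ χ = 1/2 ∨ 1/6 = 1/2
ψ ∨ ψ = 5/6 ∨ 5/6 = 5/6
φ ↔ (ψ ∨ ψ) = 1/2 ↔ 5/6 = 2/3
(φ ∨ χ) ∨ (φ ↔ (ψ ∨ ψ)) = 1/2 ∨ 2/3 = 2/3
((χ ∨ φ) → ~ψ) ↔ ((φ ∨ χ) ∨ (φ ↔ (ψ ∨ ψ))) = 2/3 ↔ 2/3 = 1
~(((χ ∨ φ) → ~ψ) ↔ ((φ ∨ χ) ∨ (φ ↔ (ψ ∨ ψ)))) = ~1 = 0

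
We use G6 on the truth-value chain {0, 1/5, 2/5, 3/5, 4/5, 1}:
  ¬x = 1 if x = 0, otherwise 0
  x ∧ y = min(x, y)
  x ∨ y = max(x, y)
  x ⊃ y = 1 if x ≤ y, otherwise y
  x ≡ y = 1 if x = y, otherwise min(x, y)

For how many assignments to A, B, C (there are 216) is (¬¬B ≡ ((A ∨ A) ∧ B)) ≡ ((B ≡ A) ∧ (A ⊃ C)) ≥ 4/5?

value 1: 117 assignments (counts)
value 4/5: 3 assignments (counts)
value 3/5: 7 assignments
value 2/5: 13 assignments
value 1/5: 21 assignments
value 0: 55 assignments
So 120 of the 216 assignments meet the threshold.

120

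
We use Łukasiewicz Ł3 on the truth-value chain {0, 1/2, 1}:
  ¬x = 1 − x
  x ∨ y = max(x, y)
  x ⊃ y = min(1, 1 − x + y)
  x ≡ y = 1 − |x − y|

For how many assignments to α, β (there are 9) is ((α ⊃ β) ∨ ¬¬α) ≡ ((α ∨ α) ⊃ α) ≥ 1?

8

α = 0, β = 0 ↦ 1  ≥
α = 0, β = 1/2 ↦ 1  ≥
α = 0, β = 1 ↦ 1  ≥
α = 1/2, β = 0 ↦ 1/2  <
α = 1/2, β = 1/2 ↦ 1  ≥
α = 1/2, β = 1 ↦ 1  ≥
α = 1, β = 0 ↦ 1  ≥
α = 1, β = 1/2 ↦ 1  ≥
α = 1, β = 1 ↦ 1  ≥
So 8 of the 9 assignments meet the threshold.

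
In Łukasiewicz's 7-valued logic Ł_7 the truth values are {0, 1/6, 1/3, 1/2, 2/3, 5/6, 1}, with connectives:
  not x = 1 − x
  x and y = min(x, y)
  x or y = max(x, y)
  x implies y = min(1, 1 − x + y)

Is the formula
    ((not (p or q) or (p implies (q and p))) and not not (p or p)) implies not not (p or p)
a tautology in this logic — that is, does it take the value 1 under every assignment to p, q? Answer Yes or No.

Yes

At p = 1/6, q = 1, for instance:
p or q = 1/6 or 1 = 1
not (p or q) = not 1 = 0
q and p = 1 and 1/6 = 1/6
p implies (q and p) = 1/6 implies 1/6 = 1
not (p or q) or (p implies (q and p)) = 0 or 1 = 1
p or p = 1/6 or 1/6 = 1/6
not (p or p) = not 1/6 = 5/6
not not (p or p) = not 5/6 = 1/6
(not (p or q) or (p implies (q and p))) and not not (p or p) = 1 and 1/6 = 1/6
((not (p or q) or (p implies (q and p))) and not not (p or p)) implies not not (p or p) = 1/6 implies 1/6 = 1
and checking the remaining 48 assignments likewise gives ≥ 1 in every case.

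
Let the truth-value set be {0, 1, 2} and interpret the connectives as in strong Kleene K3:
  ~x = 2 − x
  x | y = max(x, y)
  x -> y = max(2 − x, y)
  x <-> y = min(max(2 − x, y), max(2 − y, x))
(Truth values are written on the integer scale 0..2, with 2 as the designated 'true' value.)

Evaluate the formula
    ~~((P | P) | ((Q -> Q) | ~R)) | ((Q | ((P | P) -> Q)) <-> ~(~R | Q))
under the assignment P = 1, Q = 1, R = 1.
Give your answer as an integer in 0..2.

1

P | P = 1 | 1 = 1
Q -> Q = 1 -> 1 = 1
~R = ~1 = 1
(Q -> Q) | ~R = 1 | 1 = 1
(P | P) | ((Q -> Q) | ~R) = 1 | 1 = 1
~((P | P) | ((Q -> Q) | ~R)) = ~1 = 1
~~((P | P) | ((Q -> Q) | ~R)) = ~1 = 1
P | P = 1 | 1 = 1
(P | P) -> Q = 1 -> 1 = 1
Q | ((P | P) -> Q) = 1 | 1 = 1
~R = ~1 = 1
~R | Q = 1 | 1 = 1
~(~R | Q) = ~1 = 1
(Q | ((P | P) -> Q)) <-> ~(~R | Q) = 1 <-> 1 = 1
~~((P | P) | ((Q -> Q) | ~R)) | ((Q | ((P | P) -> Q)) <-> ~(~R | Q)) = 1 | 1 = 1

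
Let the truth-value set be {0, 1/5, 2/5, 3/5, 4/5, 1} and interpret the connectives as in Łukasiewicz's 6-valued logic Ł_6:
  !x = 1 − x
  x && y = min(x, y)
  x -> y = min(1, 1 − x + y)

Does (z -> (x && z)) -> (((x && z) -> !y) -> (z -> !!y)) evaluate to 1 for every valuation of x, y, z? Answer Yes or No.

No

Counterexample: take x = 1/5, y = 0, z = 1/5.
x && z = 1/5 && 1/5 = 1/5
z -> (x && z) = 1/5 -> 1/5 = 1
x && z = 1/5 && 1/5 = 1/5
!y = !0 = 1
(x && z) -> !y = 1/5 -> 1 = 1
!y = !0 = 1
!!y = !1 = 0
z -> !!y = 1/5 -> 0 = 4/5
((x && z) -> !y) -> (z -> !!y) = 1 -> 4/5 = 4/5
(z -> (x && z)) -> (((x && z) -> !y) -> (z -> !!y)) = 1 -> 4/5 = 4/5
This gives 4/5 ≠ 1.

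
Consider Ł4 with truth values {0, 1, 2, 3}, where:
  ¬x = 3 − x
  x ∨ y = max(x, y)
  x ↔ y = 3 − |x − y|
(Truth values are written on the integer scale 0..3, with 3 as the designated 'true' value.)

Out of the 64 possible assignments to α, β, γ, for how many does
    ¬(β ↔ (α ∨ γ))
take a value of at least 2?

value 3: 8 assignments (counts)
value 2: 16 assignments (counts)
value 1: 24 assignments
value 0: 16 assignments
So 24 of the 64 assignments meet the threshold.

24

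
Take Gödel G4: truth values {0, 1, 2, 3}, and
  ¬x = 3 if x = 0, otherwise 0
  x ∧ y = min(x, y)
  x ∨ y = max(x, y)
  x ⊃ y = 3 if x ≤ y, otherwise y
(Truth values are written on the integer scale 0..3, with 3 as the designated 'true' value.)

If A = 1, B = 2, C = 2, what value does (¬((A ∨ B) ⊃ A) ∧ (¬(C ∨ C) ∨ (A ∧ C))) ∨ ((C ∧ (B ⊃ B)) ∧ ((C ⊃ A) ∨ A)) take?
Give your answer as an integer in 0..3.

1

A ∨ B = 1 ∨ 2 = 2
(A ∨ B) ⊃ A = 2 ⊃ 1 = 1
¬((A ∨ B) ⊃ A) = ¬1 = 0
C ∨ C = 2 ∨ 2 = 2
¬(C ∨ C) = ¬2 = 0
A ∧ C = 1 ∧ 2 = 1
¬(C ∨ C) ∨ (A ∧ C) = 0 ∨ 1 = 1
¬((A ∨ B) ⊃ A) ∧ (¬(C ∨ C) ∨ (A ∧ C)) = 0 ∧ 1 = 0
B ⊃ B = 2 ⊃ 2 = 3
C ∧ (B ⊃ B) = 2 ∧ 3 = 2
C ⊃ A = 2 ⊃ 1 = 1
(C ⊃ A) ∨ A = 1 ∨ 1 = 1
(C ∧ (B ⊃ B)) ∧ ((C ⊃ A) ∨ A) = 2 ∧ 1 = 1
(¬((A ∨ B) ⊃ A) ∧ (¬(C ∨ C) ∨ (A ∧ C))) ∨ ((C ∧ (B ⊃ B)) ∧ ((C ⊃ A) ∨ A)) = 0 ∨ 1 = 1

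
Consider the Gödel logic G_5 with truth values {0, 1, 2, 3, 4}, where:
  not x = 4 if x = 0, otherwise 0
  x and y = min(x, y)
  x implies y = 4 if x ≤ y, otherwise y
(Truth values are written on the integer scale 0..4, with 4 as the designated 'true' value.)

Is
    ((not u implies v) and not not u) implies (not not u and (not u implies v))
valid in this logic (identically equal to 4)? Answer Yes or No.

Yes

At u = 3, v = 2, for instance:
not u = not 3 = 0
not u implies v = 0 implies 2 = 4
not u = not 3 = 0
not not u = not 0 = 4
(not u implies v) and not not u = 4 and 4 = 4
not not u and (not u implies v) = 4 and 4 = 4
((not u implies v) and not not u) implies (not not u and (not u implies v)) = 4 implies 4 = 4
and checking the remaining 24 assignments likewise gives ≥ 4 in every case.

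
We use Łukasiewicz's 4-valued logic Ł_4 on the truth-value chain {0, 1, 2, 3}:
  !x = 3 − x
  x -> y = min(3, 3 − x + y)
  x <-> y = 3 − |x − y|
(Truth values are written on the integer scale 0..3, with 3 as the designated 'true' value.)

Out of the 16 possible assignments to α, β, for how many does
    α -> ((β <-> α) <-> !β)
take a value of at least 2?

α = 0, β = 0 ↦ 3  ≥
α = 0, β = 1 ↦ 3  ≥
α = 0, β = 2 ↦ 3  ≥
α = 0, β = 3 ↦ 3  ≥
α = 1, β = 0 ↦ 3  ≥
α = 1, β = 1 ↦ 3  ≥
α = 1, β = 2 ↦ 3  ≥
α = 1, β = 3 ↦ 3  ≥
α = 2, β = 0 ↦ 2  ≥
α = 2, β = 1 ↦ 3  ≥
α = 2, β = 2 ↦ 2  ≥
α = 2, β = 3 ↦ 2  ≥
α = 3, β = 0 ↦ 0  <
α = 3, β = 1 ↦ 2  ≥
α = 3, β = 2 ↦ 2  ≥
α = 3, β = 3 ↦ 0  <
So 14 of the 16 assignments meet the threshold.

14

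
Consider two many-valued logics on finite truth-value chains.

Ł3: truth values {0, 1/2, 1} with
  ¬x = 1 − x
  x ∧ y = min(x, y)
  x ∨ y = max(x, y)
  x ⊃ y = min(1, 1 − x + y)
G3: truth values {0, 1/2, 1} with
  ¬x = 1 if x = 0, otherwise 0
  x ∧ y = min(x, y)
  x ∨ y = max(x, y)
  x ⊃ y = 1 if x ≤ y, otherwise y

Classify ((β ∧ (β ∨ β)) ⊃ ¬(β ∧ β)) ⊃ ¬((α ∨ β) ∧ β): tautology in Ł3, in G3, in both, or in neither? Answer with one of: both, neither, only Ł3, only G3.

only G3

In Ł3: at α = 0, β = 1/2 the value is 1/2 — not a tautology.
In G3: every assignment gives 1 — tautology.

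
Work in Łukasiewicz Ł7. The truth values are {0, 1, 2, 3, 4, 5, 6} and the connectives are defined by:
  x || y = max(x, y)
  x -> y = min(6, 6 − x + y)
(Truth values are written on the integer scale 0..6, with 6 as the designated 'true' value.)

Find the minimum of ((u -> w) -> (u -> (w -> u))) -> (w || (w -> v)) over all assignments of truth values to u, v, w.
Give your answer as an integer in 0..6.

Take u = 0, v = 0, w = 3:
u -> w = 0 -> 3 = 6
w -> u = 3 -> 0 = 3
u -> (w -> u) = 0 -> 3 = 6
(u -> w) -> (u -> (w -> u)) = 6 -> 6 = 6
w -> v = 3 -> 0 = 3
w || (w -> v) = 3 || 3 = 3
((u -> w) -> (u -> (w -> u))) -> (w || (w -> v)) = 6 -> 3 = 3
No assignment yields a value below 3, so this is the minimum.

3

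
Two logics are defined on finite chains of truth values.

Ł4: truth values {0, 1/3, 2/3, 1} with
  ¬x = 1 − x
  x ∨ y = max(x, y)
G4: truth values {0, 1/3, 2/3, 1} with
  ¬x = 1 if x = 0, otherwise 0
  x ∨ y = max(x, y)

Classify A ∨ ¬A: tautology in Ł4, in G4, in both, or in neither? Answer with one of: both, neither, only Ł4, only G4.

neither

In Ł4: at A = 1/3 the value is 2/3 — not a tautology.
In G4: at A = 1/3 the value is 1/3 — not a tautology.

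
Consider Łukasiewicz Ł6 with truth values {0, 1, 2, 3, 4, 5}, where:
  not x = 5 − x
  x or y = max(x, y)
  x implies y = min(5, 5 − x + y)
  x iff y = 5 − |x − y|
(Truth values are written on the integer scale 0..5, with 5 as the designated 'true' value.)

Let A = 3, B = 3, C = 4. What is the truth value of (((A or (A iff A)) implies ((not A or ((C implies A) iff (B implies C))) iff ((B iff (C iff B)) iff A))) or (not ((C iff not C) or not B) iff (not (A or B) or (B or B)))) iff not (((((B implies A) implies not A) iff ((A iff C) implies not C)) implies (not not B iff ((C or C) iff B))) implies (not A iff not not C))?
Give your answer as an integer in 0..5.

A iff A = 3 iff 3 = 5
A or (A iff A) = 3 or 5 = 5
not A = not 3 = 2
C implies A = 4 implies 3 = 4
B implies C = 3 implies 4 = 5
(C implies A) iff (B implies C) = 4 iff 5 = 4
not A or ((C implies A) iff (B implies C)) = 2 or 4 = 4
C iff B = 4 iff 3 = 4
B iff (C iff B) = 3 iff 4 = 4
(B iff (C iff B)) iff A = 4 iff 3 = 4
(not A or ((C implies A) iff (B implies C))) iff ((B iff (C iff B)) iff A) = 4 iff 4 = 5
(A or (A iff A)) implies ((not A or ((C implies A) iff (B implies C))) iff ((B iff (C iff B)) iff A)) = 5 implies 5 = 5
not C = not 4 = 1
C iff not C = 4 iff 1 = 2
not B = not 3 = 2
(C iff not C) or not B = 2 or 2 = 2
not ((C iff not C) or not B) = not 2 = 3
A or B = 3 or 3 = 3
not (A or B) = not 3 = 2
B or B = 3 or 3 = 3
not (A or B) or (B or B) = 2 or 3 = 3
not ((C iff not C) or not B) iff (not (A or B) or (B or B)) = 3 iff 3 = 5
((A or (A iff A)) implies ((not A or ((C implies A) iff (B implies C))) iff ((B iff (C iff B)) iff A))) or (not ((C iff not C) or not B) iff (not (A or B) or (B or B))) = 5 or 5 = 5
B implies A = 3 implies 3 = 5
not A = not 3 = 2
(B implies A) implies not A = 5 implies 2 = 2
A iff C = 3 iff 4 = 4
not C = not 4 = 1
(A iff C) implies not C = 4 implies 1 = 2
((B implies A) implies not A) iff ((A iff C) implies not C) = 2 iff 2 = 5
not B = not 3 = 2
not not B = not 2 = 3
C or C = 4 or 4 = 4
(C or C) iff B = 4 iff 3 = 4
not not B iff ((C or C) iff B) = 3 iff 4 = 4
(((B implies A) implies not A) iff ((A iff C) implies not C)) implies (not not B iff ((C or C) iff B)) = 5 implies 4 = 4
not A = not 3 = 2
not C = not 4 = 1
not not C = not 1 = 4
not A iff not not C = 2 iff 4 = 3
((((B implies A) implies not A) iff ((A iff C) implies not C)) implies (not not B iff ((C or C) iff B))) implies (not A iff not not C) = 4 implies 3 = 4
not (((((B implies A) implies not A) iff ((A iff C) implies not C)) implies (not not B iff ((C or C) iff B))) implies (not A iff not not C)) = not 4 = 1
(((A or (A iff A)) implies ((not A or ((C implies A) iff (B implies C))) iff ((B iff (C iff B)) iff A))) or (not ((C iff not C) or not B) iff (not (A or B) or (B or B)))) iff not (((((B implies A) implies not A) iff ((A iff C) implies not C)) implies (not not B iff ((C or C) iff B))) implies (not A iff not not C)) = 5 iff 1 = 1

1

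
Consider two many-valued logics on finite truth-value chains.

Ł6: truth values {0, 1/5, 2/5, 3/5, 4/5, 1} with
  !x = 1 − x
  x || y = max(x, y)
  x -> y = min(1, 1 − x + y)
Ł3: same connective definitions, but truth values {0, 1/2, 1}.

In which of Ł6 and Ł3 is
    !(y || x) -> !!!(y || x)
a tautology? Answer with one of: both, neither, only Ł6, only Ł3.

both

In Ł6: every assignment gives 1 — tautology.
In Ł3: every assignment gives 1 — tautology.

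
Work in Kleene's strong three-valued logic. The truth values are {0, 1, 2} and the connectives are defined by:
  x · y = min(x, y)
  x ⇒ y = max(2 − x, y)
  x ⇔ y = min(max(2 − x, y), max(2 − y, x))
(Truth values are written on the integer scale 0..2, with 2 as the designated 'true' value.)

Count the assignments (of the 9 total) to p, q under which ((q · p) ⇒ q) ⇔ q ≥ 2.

3

p = 0, q = 0 ↦ 0  <
p = 0, q = 1 ↦ 1  <
p = 0, q = 2 ↦ 2  ≥
p = 1, q = 0 ↦ 0  <
p = 1, q = 1 ↦ 1  <
p = 1, q = 2 ↦ 2  ≥
p = 2, q = 0 ↦ 0  <
p = 2, q = 1 ↦ 1  <
p = 2, q = 2 ↦ 2  ≥
So 3 of the 9 assignments meet the threshold.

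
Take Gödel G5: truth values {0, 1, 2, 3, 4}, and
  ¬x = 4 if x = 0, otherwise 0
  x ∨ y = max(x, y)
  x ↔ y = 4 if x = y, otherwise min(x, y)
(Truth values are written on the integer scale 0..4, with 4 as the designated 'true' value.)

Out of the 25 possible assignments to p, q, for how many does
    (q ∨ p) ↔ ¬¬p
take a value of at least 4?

value 4: 9 assignments (counts)
value 3: 6 assignments
value 2: 4 assignments
value 1: 2 assignments
value 0: 4 assignments
So 9 of the 25 assignments meet the threshold.

9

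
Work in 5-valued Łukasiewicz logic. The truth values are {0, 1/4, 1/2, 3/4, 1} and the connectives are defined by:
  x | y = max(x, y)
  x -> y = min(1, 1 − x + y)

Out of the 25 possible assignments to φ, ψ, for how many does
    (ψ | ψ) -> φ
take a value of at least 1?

value 1: 15 assignments (counts)
value 3/4: 4 assignments
value 1/2: 3 assignments
value 1/4: 2 assignments
value 0: 1 assignment
So 15 of the 25 assignments meet the threshold.

15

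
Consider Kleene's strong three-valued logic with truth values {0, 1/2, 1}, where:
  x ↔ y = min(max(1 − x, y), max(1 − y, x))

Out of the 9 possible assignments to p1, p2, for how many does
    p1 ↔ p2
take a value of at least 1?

p1 = 0, p2 = 0 ↦ 1  ≥
p1 = 0, p2 = 1/2 ↦ 1/2  <
p1 = 0, p2 = 1 ↦ 0  <
p1 = 1/2, p2 = 0 ↦ 1/2  <
p1 = 1/2, p2 = 1/2 ↦ 1/2  <
p1 = 1/2, p2 = 1 ↦ 1/2  <
p1 = 1, p2 = 0 ↦ 0  <
p1 = 1, p2 = 1/2 ↦ 1/2  <
p1 = 1, p2 = 1 ↦ 1  ≥
So 2 of the 9 assignments meet the threshold.

2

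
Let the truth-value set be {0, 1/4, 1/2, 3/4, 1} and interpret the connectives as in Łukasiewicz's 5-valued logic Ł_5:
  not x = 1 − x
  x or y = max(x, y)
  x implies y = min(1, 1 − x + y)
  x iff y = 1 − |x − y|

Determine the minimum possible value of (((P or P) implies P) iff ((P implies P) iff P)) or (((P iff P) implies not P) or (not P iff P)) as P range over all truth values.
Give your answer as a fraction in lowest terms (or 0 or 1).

3/4

Take P = 1/4:
P or P = 1/4 or 1/4 = 1/4
(P or P) implies P = 1/4 implies 1/4 = 1
P implies P = 1/4 implies 1/4 = 1
(P implies P) iff P = 1 iff 1/4 = 1/4
((P or P) implies P) iff ((P implies P) iff P) = 1 iff 1/4 = 1/4
P iff P = 1/4 iff 1/4 = 1
not P = not 1/4 = 3/4
(P iff P) implies not P = 1 implies 3/4 = 3/4
not P = not 1/4 = 3/4
not P iff P = 3/4 iff 1/4 = 1/2
((P iff P) implies not P) or (not P iff P) = 3/4 or 1/2 = 3/4
(((P or P) implies P) iff ((P implies P) iff P)) or (((P iff P) implies not P) or (not P iff P)) = 1/4 or 3/4 = 3/4
No assignment yields a value below 3/4, so this is the minimum.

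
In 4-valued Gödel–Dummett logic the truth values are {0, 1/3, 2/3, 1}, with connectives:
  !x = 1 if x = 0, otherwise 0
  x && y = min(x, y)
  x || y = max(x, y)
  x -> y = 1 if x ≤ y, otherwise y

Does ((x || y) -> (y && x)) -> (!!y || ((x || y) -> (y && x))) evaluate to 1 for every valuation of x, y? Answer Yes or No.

Yes

x = 0, y = 0 ↦ 1
x = 0, y = 1/3 ↦ 1
x = 0, y = 2/3 ↦ 1
x = 0, y = 1 ↦ 1
x = 1/3, y = 0 ↦ 1
x = 1/3, y = 1/3 ↦ 1
x = 1/3, y = 2/3 ↦ 1
x = 1/3, y = 1 ↦ 1
x = 2/3, y = 0 ↦ 1
x = 2/3, y = 1/3 ↦ 1
x = 2/3, y = 2/3 ↦ 1
x = 2/3, y = 1 ↦ 1
x = 1, y = 0 ↦ 1
x = 1, y = 1/3 ↦ 1
x = 1, y = 2/3 ↦ 1
x = 1, y = 1 ↦ 1
Every assignment gives a value ≥ 1.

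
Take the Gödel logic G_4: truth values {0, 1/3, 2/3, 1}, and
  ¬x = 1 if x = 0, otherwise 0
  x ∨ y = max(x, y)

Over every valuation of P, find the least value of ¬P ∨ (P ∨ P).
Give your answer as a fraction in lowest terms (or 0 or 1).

Take P = 1/3:
¬P = ¬1/3 = 0
P ∨ P = 1/3 ∨ 1/3 = 1/3
¬P ∨ (P ∨ P) = 0 ∨ 1/3 = 1/3
No assignment yields a value below 1/3, so this is the minimum.

1/3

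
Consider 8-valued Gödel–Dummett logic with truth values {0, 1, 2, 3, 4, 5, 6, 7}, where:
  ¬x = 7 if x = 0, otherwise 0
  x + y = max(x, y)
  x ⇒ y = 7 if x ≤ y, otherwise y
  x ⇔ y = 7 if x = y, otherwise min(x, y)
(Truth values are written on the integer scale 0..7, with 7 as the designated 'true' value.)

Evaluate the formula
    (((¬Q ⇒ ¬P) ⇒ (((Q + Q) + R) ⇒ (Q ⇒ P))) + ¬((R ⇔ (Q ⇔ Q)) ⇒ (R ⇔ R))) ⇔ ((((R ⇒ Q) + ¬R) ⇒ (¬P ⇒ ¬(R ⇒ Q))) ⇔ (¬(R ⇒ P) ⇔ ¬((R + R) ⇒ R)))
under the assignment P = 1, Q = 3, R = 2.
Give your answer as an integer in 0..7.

1

¬Q = ¬3 = 0
¬P = ¬1 = 0
¬Q ⇒ ¬P = 0 ⇒ 0 = 7
Q + Q = 3 + 3 = 3
(Q + Q) + R = 3 + 2 = 3
Q ⇒ P = 3 ⇒ 1 = 1
((Q + Q) + R) ⇒ (Q ⇒ P) = 3 ⇒ 1 = 1
(¬Q ⇒ ¬P) ⇒ (((Q + Q) + R) ⇒ (Q ⇒ P)) = 7 ⇒ 1 = 1
Q ⇔ Q = 3 ⇔ 3 = 7
R ⇔ (Q ⇔ Q) = 2 ⇔ 7 = 2
R ⇔ R = 2 ⇔ 2 = 7
(R ⇔ (Q ⇔ Q)) ⇒ (R ⇔ R) = 2 ⇒ 7 = 7
¬((R ⇔ (Q ⇔ Q)) ⇒ (R ⇔ R)) = ¬7 = 0
((¬Q ⇒ ¬P) ⇒ (((Q + Q) + R) ⇒ (Q ⇒ P))) + ¬((R ⇔ (Q ⇔ Q)) ⇒ (R ⇔ R)) = 1 + 0 = 1
R ⇒ Q = 2 ⇒ 3 = 7
¬R = ¬2 = 0
(R ⇒ Q) + ¬R = 7 + 0 = 7
¬P = ¬1 = 0
R ⇒ Q = 2 ⇒ 3 = 7
¬(R ⇒ Q) = ¬7 = 0
¬P ⇒ ¬(R ⇒ Q) = 0 ⇒ 0 = 7
((R ⇒ Q) + ¬R) ⇒ (¬P ⇒ ¬(R ⇒ Q)) = 7 ⇒ 7 = 7
R ⇒ P = 2 ⇒ 1 = 1
¬(R ⇒ P) = ¬1 = 0
R + R = 2 + 2 = 2
(R + R) ⇒ R = 2 ⇒ 2 = 7
¬((R + R) ⇒ R) = ¬7 = 0
¬(R ⇒ P) ⇔ ¬((R + R) ⇒ R) = 0 ⇔ 0 = 7
(((R ⇒ Q) + ¬R) ⇒ (¬P ⇒ ¬(R ⇒ Q))) ⇔ (¬(R ⇒ P) ⇔ ¬((R + R) ⇒ R)) = 7 ⇔ 7 = 7
(((¬Q ⇒ ¬P) ⇒ (((Q + Q) + R) ⇒ (Q ⇒ P))) + ¬((R ⇔ (Q ⇔ Q)) ⇒ (R ⇔ R))) ⇔ ((((R ⇒ Q) + ¬R) ⇒ (¬P ⇒ ¬(R ⇒ Q))) ⇔ (¬(R ⇒ P) ⇔ ¬((R + R) ⇒ R))) = 1 ⇔ 7 = 1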